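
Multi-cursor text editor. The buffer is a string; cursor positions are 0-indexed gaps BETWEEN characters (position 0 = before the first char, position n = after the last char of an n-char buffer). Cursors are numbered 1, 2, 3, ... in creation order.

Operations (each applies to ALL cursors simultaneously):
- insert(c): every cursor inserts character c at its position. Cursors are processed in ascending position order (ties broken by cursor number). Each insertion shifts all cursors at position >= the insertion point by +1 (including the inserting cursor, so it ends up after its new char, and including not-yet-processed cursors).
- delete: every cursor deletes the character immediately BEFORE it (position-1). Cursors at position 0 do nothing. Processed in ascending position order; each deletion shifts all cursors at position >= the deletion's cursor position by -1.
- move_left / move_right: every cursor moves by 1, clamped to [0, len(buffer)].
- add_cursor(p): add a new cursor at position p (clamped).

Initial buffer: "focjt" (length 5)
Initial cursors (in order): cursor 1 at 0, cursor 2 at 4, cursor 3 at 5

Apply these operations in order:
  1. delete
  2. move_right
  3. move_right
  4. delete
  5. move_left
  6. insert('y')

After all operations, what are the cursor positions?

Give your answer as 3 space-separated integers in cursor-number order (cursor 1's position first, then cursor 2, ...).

Answer: 3 3 3

Derivation:
After op 1 (delete): buffer="foc" (len 3), cursors c1@0 c2@3 c3@3, authorship ...
After op 2 (move_right): buffer="foc" (len 3), cursors c1@1 c2@3 c3@3, authorship ...
After op 3 (move_right): buffer="foc" (len 3), cursors c1@2 c2@3 c3@3, authorship ...
After op 4 (delete): buffer="" (len 0), cursors c1@0 c2@0 c3@0, authorship 
After op 5 (move_left): buffer="" (len 0), cursors c1@0 c2@0 c3@0, authorship 
After op 6 (insert('y')): buffer="yyy" (len 3), cursors c1@3 c2@3 c3@3, authorship 123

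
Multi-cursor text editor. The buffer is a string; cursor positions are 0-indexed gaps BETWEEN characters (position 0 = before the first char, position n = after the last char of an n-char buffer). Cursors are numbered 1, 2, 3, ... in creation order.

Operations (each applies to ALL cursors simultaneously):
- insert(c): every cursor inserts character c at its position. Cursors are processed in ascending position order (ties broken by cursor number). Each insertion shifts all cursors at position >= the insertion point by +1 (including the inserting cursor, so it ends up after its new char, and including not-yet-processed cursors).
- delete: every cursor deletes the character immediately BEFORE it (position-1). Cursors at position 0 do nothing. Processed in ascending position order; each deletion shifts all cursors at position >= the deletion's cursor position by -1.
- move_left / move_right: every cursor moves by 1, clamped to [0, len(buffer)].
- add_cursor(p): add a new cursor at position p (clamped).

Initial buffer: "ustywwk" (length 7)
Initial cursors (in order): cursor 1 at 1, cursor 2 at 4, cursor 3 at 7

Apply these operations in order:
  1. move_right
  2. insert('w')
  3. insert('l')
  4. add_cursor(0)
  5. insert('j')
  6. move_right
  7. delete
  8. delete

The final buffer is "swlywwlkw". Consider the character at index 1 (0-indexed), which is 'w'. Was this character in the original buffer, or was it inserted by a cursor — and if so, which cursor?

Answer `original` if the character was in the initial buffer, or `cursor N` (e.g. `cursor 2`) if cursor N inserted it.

Answer: cursor 1

Derivation:
After op 1 (move_right): buffer="ustywwk" (len 7), cursors c1@2 c2@5 c3@7, authorship .......
After op 2 (insert('w')): buffer="uswtywwwkw" (len 10), cursors c1@3 c2@7 c3@10, authorship ..1...2..3
After op 3 (insert('l')): buffer="uswltywwlwkwl" (len 13), cursors c1@4 c2@9 c3@13, authorship ..11...22..33
After op 4 (add_cursor(0)): buffer="uswltywwlwkwl" (len 13), cursors c4@0 c1@4 c2@9 c3@13, authorship ..11...22..33
After op 5 (insert('j')): buffer="juswljtywwljwkwlj" (len 17), cursors c4@1 c1@6 c2@12 c3@17, authorship 4..111...222..333
After op 6 (move_right): buffer="juswljtywwljwkwlj" (len 17), cursors c4@2 c1@7 c2@13 c3@17, authorship 4..111...222..333
After op 7 (delete): buffer="jswljywwljkwl" (len 13), cursors c4@1 c1@5 c2@10 c3@13, authorship 4.111..222.33
After op 8 (delete): buffer="swlywwlkw" (len 9), cursors c4@0 c1@3 c2@7 c3@9, authorship .11..22.3
Authorship (.=original, N=cursor N): . 1 1 . . 2 2 . 3
Index 1: author = 1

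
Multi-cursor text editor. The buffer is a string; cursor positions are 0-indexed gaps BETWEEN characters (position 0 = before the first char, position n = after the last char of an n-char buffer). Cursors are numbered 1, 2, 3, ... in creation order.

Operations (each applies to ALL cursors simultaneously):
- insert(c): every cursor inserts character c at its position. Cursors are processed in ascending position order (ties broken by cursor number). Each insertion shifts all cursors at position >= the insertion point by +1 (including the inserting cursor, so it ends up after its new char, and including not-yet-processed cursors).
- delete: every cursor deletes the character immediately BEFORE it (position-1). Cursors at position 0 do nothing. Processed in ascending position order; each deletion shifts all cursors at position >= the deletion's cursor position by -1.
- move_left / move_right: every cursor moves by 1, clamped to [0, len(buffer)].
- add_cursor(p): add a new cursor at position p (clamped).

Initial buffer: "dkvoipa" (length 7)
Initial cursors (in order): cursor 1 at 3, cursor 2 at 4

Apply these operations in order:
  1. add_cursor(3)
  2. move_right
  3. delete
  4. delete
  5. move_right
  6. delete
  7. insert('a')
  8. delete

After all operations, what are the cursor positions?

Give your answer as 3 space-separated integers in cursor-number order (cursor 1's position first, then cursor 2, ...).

After op 1 (add_cursor(3)): buffer="dkvoipa" (len 7), cursors c1@3 c3@3 c2@4, authorship .......
After op 2 (move_right): buffer="dkvoipa" (len 7), cursors c1@4 c3@4 c2@5, authorship .......
After op 3 (delete): buffer="dkpa" (len 4), cursors c1@2 c2@2 c3@2, authorship ....
After op 4 (delete): buffer="pa" (len 2), cursors c1@0 c2@0 c3@0, authorship ..
After op 5 (move_right): buffer="pa" (len 2), cursors c1@1 c2@1 c3@1, authorship ..
After op 6 (delete): buffer="a" (len 1), cursors c1@0 c2@0 c3@0, authorship .
After op 7 (insert('a')): buffer="aaaa" (len 4), cursors c1@3 c2@3 c3@3, authorship 123.
After op 8 (delete): buffer="a" (len 1), cursors c1@0 c2@0 c3@0, authorship .

Answer: 0 0 0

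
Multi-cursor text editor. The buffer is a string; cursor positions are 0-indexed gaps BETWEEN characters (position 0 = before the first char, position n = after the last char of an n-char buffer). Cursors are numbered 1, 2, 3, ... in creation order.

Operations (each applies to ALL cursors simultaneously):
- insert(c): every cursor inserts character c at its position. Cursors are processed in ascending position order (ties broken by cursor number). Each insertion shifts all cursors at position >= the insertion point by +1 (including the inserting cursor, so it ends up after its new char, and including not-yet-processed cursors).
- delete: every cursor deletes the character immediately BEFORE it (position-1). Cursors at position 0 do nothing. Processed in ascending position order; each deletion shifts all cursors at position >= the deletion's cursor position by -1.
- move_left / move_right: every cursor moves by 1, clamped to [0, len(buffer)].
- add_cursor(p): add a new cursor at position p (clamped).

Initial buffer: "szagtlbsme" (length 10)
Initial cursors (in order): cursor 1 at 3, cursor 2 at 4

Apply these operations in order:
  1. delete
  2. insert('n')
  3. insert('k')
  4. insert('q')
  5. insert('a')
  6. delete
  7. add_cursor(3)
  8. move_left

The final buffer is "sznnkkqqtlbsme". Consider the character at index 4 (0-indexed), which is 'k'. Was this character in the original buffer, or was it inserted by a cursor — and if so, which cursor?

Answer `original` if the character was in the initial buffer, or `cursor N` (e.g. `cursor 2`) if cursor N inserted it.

After op 1 (delete): buffer="sztlbsme" (len 8), cursors c1@2 c2@2, authorship ........
After op 2 (insert('n')): buffer="sznntlbsme" (len 10), cursors c1@4 c2@4, authorship ..12......
After op 3 (insert('k')): buffer="sznnkktlbsme" (len 12), cursors c1@6 c2@6, authorship ..1212......
After op 4 (insert('q')): buffer="sznnkkqqtlbsme" (len 14), cursors c1@8 c2@8, authorship ..121212......
After op 5 (insert('a')): buffer="sznnkkqqaatlbsme" (len 16), cursors c1@10 c2@10, authorship ..12121212......
After op 6 (delete): buffer="sznnkkqqtlbsme" (len 14), cursors c1@8 c2@8, authorship ..121212......
After op 7 (add_cursor(3)): buffer="sznnkkqqtlbsme" (len 14), cursors c3@3 c1@8 c2@8, authorship ..121212......
After op 8 (move_left): buffer="sznnkkqqtlbsme" (len 14), cursors c3@2 c1@7 c2@7, authorship ..121212......
Authorship (.=original, N=cursor N): . . 1 2 1 2 1 2 . . . . . .
Index 4: author = 1

Answer: cursor 1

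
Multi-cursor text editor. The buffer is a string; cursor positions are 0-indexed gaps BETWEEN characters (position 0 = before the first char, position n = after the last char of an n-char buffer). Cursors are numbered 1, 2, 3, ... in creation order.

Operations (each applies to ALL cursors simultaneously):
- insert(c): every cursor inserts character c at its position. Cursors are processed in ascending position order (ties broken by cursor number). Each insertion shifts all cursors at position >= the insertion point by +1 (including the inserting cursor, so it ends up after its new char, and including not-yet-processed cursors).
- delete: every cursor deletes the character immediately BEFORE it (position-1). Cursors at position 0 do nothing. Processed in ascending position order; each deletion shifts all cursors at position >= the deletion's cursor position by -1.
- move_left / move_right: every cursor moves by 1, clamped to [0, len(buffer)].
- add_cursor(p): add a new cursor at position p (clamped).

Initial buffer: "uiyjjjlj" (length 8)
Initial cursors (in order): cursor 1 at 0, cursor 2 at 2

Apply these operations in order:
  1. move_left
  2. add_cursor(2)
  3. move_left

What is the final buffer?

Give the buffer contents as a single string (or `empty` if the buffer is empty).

After op 1 (move_left): buffer="uiyjjjlj" (len 8), cursors c1@0 c2@1, authorship ........
After op 2 (add_cursor(2)): buffer="uiyjjjlj" (len 8), cursors c1@0 c2@1 c3@2, authorship ........
After op 3 (move_left): buffer="uiyjjjlj" (len 8), cursors c1@0 c2@0 c3@1, authorship ........

Answer: uiyjjjlj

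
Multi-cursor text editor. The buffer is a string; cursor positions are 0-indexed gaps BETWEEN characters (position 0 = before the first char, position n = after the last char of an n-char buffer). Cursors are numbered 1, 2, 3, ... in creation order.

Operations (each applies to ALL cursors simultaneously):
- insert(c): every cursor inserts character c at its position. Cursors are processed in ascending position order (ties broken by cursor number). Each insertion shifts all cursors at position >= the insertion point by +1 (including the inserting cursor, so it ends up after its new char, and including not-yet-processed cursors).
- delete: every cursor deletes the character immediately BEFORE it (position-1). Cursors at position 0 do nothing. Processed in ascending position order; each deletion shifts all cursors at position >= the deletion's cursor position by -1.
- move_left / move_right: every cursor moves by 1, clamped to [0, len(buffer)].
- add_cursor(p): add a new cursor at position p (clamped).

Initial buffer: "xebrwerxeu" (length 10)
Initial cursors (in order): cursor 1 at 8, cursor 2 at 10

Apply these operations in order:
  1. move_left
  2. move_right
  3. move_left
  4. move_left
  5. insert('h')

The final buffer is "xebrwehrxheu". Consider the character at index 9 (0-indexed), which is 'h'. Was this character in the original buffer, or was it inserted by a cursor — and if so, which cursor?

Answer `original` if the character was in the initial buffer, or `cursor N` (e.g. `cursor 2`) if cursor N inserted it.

After op 1 (move_left): buffer="xebrwerxeu" (len 10), cursors c1@7 c2@9, authorship ..........
After op 2 (move_right): buffer="xebrwerxeu" (len 10), cursors c1@8 c2@10, authorship ..........
After op 3 (move_left): buffer="xebrwerxeu" (len 10), cursors c1@7 c2@9, authorship ..........
After op 4 (move_left): buffer="xebrwerxeu" (len 10), cursors c1@6 c2@8, authorship ..........
After op 5 (insert('h')): buffer="xebrwehrxheu" (len 12), cursors c1@7 c2@10, authorship ......1..2..
Authorship (.=original, N=cursor N): . . . . . . 1 . . 2 . .
Index 9: author = 2

Answer: cursor 2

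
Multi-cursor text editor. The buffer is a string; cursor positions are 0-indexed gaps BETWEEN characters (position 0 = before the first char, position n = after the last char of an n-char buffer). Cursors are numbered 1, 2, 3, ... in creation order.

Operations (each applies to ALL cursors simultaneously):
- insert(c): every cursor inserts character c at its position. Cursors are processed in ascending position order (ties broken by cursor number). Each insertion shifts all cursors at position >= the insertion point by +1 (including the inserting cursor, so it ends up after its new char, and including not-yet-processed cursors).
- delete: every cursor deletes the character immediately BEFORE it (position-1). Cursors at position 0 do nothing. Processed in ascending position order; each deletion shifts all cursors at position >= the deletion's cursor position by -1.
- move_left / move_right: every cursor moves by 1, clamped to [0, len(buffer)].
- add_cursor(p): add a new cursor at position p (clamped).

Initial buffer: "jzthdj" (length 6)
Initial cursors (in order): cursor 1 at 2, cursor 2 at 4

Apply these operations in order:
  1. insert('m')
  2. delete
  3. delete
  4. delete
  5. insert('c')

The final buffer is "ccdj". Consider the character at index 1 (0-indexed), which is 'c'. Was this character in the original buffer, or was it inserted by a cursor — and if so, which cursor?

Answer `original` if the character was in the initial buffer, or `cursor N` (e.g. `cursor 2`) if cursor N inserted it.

After op 1 (insert('m')): buffer="jzmthmdj" (len 8), cursors c1@3 c2@6, authorship ..1..2..
After op 2 (delete): buffer="jzthdj" (len 6), cursors c1@2 c2@4, authorship ......
After op 3 (delete): buffer="jtdj" (len 4), cursors c1@1 c2@2, authorship ....
After op 4 (delete): buffer="dj" (len 2), cursors c1@0 c2@0, authorship ..
After op 5 (insert('c')): buffer="ccdj" (len 4), cursors c1@2 c2@2, authorship 12..
Authorship (.=original, N=cursor N): 1 2 . .
Index 1: author = 2

Answer: cursor 2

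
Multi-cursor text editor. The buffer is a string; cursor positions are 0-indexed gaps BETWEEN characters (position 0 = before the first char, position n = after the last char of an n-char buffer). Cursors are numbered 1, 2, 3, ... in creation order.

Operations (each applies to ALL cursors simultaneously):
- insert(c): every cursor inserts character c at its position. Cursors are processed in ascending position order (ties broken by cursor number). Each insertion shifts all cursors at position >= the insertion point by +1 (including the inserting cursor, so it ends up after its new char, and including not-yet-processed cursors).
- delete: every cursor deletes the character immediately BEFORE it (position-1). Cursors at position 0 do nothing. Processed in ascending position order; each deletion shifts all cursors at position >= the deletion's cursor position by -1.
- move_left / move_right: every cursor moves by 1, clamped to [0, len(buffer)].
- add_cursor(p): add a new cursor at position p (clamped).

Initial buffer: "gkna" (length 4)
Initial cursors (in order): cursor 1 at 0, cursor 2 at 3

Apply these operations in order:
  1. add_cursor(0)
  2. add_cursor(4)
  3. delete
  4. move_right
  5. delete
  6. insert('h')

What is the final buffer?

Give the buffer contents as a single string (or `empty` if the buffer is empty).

After op 1 (add_cursor(0)): buffer="gkna" (len 4), cursors c1@0 c3@0 c2@3, authorship ....
After op 2 (add_cursor(4)): buffer="gkna" (len 4), cursors c1@0 c3@0 c2@3 c4@4, authorship ....
After op 3 (delete): buffer="gk" (len 2), cursors c1@0 c3@0 c2@2 c4@2, authorship ..
After op 4 (move_right): buffer="gk" (len 2), cursors c1@1 c3@1 c2@2 c4@2, authorship ..
After op 5 (delete): buffer="" (len 0), cursors c1@0 c2@0 c3@0 c4@0, authorship 
After op 6 (insert('h')): buffer="hhhh" (len 4), cursors c1@4 c2@4 c3@4 c4@4, authorship 1234

Answer: hhhh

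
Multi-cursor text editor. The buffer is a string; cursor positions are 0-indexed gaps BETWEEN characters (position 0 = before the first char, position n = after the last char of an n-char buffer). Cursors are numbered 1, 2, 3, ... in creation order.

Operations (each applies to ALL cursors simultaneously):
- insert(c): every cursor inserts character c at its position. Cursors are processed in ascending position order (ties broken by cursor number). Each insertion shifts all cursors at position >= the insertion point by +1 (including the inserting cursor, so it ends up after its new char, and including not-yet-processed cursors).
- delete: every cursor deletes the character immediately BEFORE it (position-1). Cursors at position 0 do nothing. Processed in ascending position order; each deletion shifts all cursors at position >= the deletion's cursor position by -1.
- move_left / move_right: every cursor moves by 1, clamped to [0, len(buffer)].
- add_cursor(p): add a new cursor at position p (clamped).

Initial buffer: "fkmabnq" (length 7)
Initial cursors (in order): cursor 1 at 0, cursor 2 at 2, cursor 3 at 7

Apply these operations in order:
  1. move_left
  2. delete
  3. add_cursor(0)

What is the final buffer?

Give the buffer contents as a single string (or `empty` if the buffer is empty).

Answer: kmabq

Derivation:
After op 1 (move_left): buffer="fkmabnq" (len 7), cursors c1@0 c2@1 c3@6, authorship .......
After op 2 (delete): buffer="kmabq" (len 5), cursors c1@0 c2@0 c3@4, authorship .....
After op 3 (add_cursor(0)): buffer="kmabq" (len 5), cursors c1@0 c2@0 c4@0 c3@4, authorship .....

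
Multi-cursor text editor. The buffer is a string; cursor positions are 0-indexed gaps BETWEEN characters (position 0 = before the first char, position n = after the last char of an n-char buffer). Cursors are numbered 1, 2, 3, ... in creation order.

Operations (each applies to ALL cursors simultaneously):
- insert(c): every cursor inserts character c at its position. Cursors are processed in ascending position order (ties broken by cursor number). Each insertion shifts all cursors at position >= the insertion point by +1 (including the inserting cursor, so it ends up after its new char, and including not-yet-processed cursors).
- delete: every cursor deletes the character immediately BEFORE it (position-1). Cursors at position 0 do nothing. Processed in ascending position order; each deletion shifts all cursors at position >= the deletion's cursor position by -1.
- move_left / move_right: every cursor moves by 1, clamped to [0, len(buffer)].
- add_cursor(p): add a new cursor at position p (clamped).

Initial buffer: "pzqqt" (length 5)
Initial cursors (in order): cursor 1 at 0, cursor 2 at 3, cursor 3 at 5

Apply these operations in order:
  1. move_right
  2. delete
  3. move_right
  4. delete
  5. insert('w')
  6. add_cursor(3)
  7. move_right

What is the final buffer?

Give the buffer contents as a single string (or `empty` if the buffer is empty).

Answer: www

Derivation:
After op 1 (move_right): buffer="pzqqt" (len 5), cursors c1@1 c2@4 c3@5, authorship .....
After op 2 (delete): buffer="zq" (len 2), cursors c1@0 c2@2 c3@2, authorship ..
After op 3 (move_right): buffer="zq" (len 2), cursors c1@1 c2@2 c3@2, authorship ..
After op 4 (delete): buffer="" (len 0), cursors c1@0 c2@0 c3@0, authorship 
After op 5 (insert('w')): buffer="www" (len 3), cursors c1@3 c2@3 c3@3, authorship 123
After op 6 (add_cursor(3)): buffer="www" (len 3), cursors c1@3 c2@3 c3@3 c4@3, authorship 123
After op 7 (move_right): buffer="www" (len 3), cursors c1@3 c2@3 c3@3 c4@3, authorship 123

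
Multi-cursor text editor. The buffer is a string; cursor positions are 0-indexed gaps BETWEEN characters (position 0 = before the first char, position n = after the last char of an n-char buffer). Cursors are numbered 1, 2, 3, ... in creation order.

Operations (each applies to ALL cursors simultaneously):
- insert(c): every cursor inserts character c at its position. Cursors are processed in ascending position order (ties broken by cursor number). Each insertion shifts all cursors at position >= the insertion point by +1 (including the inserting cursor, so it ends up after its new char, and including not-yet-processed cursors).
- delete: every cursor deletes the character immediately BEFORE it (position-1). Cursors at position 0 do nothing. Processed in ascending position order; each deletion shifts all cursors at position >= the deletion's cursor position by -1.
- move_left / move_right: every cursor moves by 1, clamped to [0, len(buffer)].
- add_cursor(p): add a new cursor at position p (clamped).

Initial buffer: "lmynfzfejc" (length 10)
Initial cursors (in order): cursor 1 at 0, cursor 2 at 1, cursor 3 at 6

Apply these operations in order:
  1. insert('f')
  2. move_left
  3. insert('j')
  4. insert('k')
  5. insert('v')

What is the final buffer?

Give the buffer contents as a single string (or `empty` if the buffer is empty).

After op 1 (insert('f')): buffer="flfmynfzffejc" (len 13), cursors c1@1 c2@3 c3@9, authorship 1.2.....3....
After op 2 (move_left): buffer="flfmynfzffejc" (len 13), cursors c1@0 c2@2 c3@8, authorship 1.2.....3....
After op 3 (insert('j')): buffer="jfljfmynfzjffejc" (len 16), cursors c1@1 c2@4 c3@11, authorship 11.22.....33....
After op 4 (insert('k')): buffer="jkfljkfmynfzjkffejc" (len 19), cursors c1@2 c2@6 c3@14, authorship 111.222.....333....
After op 5 (insert('v')): buffer="jkvfljkvfmynfzjkvffejc" (len 22), cursors c1@3 c2@8 c3@17, authorship 1111.2222.....3333....

Answer: jkvfljkvfmynfzjkvffejc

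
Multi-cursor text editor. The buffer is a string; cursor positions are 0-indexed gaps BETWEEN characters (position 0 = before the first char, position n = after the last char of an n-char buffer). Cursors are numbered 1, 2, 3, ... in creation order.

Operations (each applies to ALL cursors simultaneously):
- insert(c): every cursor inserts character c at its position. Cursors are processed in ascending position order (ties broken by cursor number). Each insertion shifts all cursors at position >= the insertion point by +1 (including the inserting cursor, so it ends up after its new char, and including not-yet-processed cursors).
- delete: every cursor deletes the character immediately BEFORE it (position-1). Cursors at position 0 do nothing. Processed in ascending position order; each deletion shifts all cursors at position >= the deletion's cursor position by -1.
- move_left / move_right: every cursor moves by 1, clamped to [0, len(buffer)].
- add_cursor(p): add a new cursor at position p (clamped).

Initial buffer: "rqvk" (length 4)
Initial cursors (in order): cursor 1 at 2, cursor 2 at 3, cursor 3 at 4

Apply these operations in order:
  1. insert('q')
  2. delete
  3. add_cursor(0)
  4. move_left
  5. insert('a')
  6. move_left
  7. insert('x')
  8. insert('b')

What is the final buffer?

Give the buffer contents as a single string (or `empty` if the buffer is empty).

Answer: xbarxbaqxbavxbak

Derivation:
After op 1 (insert('q')): buffer="rqqvqkq" (len 7), cursors c1@3 c2@5 c3@7, authorship ..1.2.3
After op 2 (delete): buffer="rqvk" (len 4), cursors c1@2 c2@3 c3@4, authorship ....
After op 3 (add_cursor(0)): buffer="rqvk" (len 4), cursors c4@0 c1@2 c2@3 c3@4, authorship ....
After op 4 (move_left): buffer="rqvk" (len 4), cursors c4@0 c1@1 c2@2 c3@3, authorship ....
After op 5 (insert('a')): buffer="araqavak" (len 8), cursors c4@1 c1@3 c2@5 c3@7, authorship 4.1.2.3.
After op 6 (move_left): buffer="araqavak" (len 8), cursors c4@0 c1@2 c2@4 c3@6, authorship 4.1.2.3.
After op 7 (insert('x')): buffer="xarxaqxavxak" (len 12), cursors c4@1 c1@4 c2@7 c3@10, authorship 44.11.22.33.
After op 8 (insert('b')): buffer="xbarxbaqxbavxbak" (len 16), cursors c4@2 c1@6 c2@10 c3@14, authorship 444.111.222.333.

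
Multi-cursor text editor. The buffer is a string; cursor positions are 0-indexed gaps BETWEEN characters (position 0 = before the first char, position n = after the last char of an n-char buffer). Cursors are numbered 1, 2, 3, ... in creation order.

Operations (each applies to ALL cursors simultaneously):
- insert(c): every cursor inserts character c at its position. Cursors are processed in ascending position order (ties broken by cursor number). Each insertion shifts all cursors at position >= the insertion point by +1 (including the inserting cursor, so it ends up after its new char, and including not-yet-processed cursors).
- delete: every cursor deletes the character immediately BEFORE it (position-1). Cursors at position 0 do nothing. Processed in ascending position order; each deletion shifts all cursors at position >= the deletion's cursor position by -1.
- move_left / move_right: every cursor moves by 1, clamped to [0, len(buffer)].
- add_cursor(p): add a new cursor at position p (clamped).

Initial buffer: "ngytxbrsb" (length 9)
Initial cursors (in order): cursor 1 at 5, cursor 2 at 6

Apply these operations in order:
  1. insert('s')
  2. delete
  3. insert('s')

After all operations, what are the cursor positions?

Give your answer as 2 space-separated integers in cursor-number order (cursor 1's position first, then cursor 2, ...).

Answer: 6 8

Derivation:
After op 1 (insert('s')): buffer="ngytxsbsrsb" (len 11), cursors c1@6 c2@8, authorship .....1.2...
After op 2 (delete): buffer="ngytxbrsb" (len 9), cursors c1@5 c2@6, authorship .........
After op 3 (insert('s')): buffer="ngytxsbsrsb" (len 11), cursors c1@6 c2@8, authorship .....1.2...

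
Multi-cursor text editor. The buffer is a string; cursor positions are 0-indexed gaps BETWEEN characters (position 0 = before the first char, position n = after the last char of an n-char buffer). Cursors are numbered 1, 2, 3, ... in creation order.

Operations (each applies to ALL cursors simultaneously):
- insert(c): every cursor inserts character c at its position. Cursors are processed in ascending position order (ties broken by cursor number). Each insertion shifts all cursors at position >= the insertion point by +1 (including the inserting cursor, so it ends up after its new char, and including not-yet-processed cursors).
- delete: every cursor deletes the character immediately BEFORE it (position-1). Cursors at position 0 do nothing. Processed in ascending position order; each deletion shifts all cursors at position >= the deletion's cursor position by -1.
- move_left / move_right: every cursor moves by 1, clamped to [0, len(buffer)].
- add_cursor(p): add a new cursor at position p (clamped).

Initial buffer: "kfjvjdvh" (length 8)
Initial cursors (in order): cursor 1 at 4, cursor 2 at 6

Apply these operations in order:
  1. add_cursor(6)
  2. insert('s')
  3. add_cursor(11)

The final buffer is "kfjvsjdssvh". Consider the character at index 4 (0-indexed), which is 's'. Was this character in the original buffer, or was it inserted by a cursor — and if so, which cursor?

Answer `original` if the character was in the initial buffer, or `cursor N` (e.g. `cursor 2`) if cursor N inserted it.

Answer: cursor 1

Derivation:
After op 1 (add_cursor(6)): buffer="kfjvjdvh" (len 8), cursors c1@4 c2@6 c3@6, authorship ........
After op 2 (insert('s')): buffer="kfjvsjdssvh" (len 11), cursors c1@5 c2@9 c3@9, authorship ....1..23..
After op 3 (add_cursor(11)): buffer="kfjvsjdssvh" (len 11), cursors c1@5 c2@9 c3@9 c4@11, authorship ....1..23..
Authorship (.=original, N=cursor N): . . . . 1 . . 2 3 . .
Index 4: author = 1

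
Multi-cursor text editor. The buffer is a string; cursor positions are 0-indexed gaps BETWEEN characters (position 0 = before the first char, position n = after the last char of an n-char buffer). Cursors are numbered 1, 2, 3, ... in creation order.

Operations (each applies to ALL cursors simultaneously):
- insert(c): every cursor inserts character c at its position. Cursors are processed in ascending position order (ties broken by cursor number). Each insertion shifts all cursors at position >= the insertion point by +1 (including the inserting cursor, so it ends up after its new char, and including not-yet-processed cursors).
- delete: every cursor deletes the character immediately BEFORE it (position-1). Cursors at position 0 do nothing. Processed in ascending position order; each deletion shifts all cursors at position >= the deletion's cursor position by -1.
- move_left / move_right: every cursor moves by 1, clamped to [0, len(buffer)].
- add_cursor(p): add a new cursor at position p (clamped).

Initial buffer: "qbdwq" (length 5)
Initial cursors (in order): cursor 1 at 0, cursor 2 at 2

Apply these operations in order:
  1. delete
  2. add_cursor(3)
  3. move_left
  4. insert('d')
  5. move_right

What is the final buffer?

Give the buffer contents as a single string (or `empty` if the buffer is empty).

After op 1 (delete): buffer="qdwq" (len 4), cursors c1@0 c2@1, authorship ....
After op 2 (add_cursor(3)): buffer="qdwq" (len 4), cursors c1@0 c2@1 c3@3, authorship ....
After op 3 (move_left): buffer="qdwq" (len 4), cursors c1@0 c2@0 c3@2, authorship ....
After op 4 (insert('d')): buffer="ddqddwq" (len 7), cursors c1@2 c2@2 c3@5, authorship 12..3..
After op 5 (move_right): buffer="ddqddwq" (len 7), cursors c1@3 c2@3 c3@6, authorship 12..3..

Answer: ddqddwq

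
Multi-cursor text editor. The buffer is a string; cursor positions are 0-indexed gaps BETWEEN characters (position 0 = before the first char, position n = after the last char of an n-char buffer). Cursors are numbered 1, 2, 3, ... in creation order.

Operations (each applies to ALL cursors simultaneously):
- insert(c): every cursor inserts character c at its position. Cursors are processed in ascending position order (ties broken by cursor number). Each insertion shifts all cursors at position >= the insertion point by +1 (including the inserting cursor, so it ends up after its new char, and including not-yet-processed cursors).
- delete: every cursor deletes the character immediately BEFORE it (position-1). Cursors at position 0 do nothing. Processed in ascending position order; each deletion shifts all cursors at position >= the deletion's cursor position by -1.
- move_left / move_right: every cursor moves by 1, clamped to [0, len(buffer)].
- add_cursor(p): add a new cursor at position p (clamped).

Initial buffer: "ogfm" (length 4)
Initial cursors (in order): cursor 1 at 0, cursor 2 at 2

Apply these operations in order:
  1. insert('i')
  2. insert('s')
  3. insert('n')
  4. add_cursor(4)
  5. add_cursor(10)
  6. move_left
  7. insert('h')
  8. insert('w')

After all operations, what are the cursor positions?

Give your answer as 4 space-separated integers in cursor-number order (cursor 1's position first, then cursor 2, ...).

After op 1 (insert('i')): buffer="iogifm" (len 6), cursors c1@1 c2@4, authorship 1..2..
After op 2 (insert('s')): buffer="isogisfm" (len 8), cursors c1@2 c2@6, authorship 11..22..
After op 3 (insert('n')): buffer="isnogisnfm" (len 10), cursors c1@3 c2@8, authorship 111..222..
After op 4 (add_cursor(4)): buffer="isnogisnfm" (len 10), cursors c1@3 c3@4 c2@8, authorship 111..222..
After op 5 (add_cursor(10)): buffer="isnogisnfm" (len 10), cursors c1@3 c3@4 c2@8 c4@10, authorship 111..222..
After op 6 (move_left): buffer="isnogisnfm" (len 10), cursors c1@2 c3@3 c2@7 c4@9, authorship 111..222..
After op 7 (insert('h')): buffer="ishnhogishnfhm" (len 14), cursors c1@3 c3@5 c2@10 c4@13, authorship 11113..2222.4.
After op 8 (insert('w')): buffer="ishwnhwogishwnfhwm" (len 18), cursors c1@4 c3@7 c2@13 c4@17, authorship 1111133..22222.44.

Answer: 4 13 7 17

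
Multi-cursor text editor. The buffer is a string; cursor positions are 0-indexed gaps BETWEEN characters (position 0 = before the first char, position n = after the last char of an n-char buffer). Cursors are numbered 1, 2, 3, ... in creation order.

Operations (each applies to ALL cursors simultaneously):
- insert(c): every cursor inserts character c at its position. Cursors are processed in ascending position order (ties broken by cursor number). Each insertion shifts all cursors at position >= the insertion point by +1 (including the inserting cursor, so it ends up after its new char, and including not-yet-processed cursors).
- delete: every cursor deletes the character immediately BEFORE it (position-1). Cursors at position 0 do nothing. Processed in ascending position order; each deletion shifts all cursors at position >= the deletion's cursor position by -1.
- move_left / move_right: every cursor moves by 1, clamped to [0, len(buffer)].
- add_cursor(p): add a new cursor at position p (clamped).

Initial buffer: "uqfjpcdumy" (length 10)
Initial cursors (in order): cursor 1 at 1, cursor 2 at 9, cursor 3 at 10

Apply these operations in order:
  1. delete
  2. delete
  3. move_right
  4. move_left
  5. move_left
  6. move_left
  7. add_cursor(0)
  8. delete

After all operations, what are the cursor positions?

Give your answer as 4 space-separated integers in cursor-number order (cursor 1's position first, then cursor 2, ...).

Answer: 0 0 0 0

Derivation:
After op 1 (delete): buffer="qfjpcdu" (len 7), cursors c1@0 c2@7 c3@7, authorship .......
After op 2 (delete): buffer="qfjpc" (len 5), cursors c1@0 c2@5 c3@5, authorship .....
After op 3 (move_right): buffer="qfjpc" (len 5), cursors c1@1 c2@5 c3@5, authorship .....
After op 4 (move_left): buffer="qfjpc" (len 5), cursors c1@0 c2@4 c3@4, authorship .....
After op 5 (move_left): buffer="qfjpc" (len 5), cursors c1@0 c2@3 c3@3, authorship .....
After op 6 (move_left): buffer="qfjpc" (len 5), cursors c1@0 c2@2 c3@2, authorship .....
After op 7 (add_cursor(0)): buffer="qfjpc" (len 5), cursors c1@0 c4@0 c2@2 c3@2, authorship .....
After op 8 (delete): buffer="jpc" (len 3), cursors c1@0 c2@0 c3@0 c4@0, authorship ...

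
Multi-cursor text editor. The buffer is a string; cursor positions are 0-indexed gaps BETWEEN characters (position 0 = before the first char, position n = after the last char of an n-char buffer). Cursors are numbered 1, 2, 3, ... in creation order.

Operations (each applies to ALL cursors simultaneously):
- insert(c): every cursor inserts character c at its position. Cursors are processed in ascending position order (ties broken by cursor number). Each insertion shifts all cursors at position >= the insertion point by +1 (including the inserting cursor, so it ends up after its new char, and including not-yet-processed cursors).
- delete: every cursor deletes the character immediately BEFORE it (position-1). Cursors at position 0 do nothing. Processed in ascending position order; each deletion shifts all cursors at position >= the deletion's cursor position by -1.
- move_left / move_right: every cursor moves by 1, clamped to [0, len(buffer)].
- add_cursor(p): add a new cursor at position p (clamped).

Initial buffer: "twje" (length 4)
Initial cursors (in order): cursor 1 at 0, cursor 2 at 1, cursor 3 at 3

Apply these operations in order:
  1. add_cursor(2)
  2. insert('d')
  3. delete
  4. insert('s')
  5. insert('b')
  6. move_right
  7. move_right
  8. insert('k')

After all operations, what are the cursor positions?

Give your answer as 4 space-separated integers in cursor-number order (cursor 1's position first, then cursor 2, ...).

After op 1 (add_cursor(2)): buffer="twje" (len 4), cursors c1@0 c2@1 c4@2 c3@3, authorship ....
After op 2 (insert('d')): buffer="dtdwdjde" (len 8), cursors c1@1 c2@3 c4@5 c3@7, authorship 1.2.4.3.
After op 3 (delete): buffer="twje" (len 4), cursors c1@0 c2@1 c4@2 c3@3, authorship ....
After op 4 (insert('s')): buffer="stswsjse" (len 8), cursors c1@1 c2@3 c4@5 c3@7, authorship 1.2.4.3.
After op 5 (insert('b')): buffer="sbtsbwsbjsbe" (len 12), cursors c1@2 c2@5 c4@8 c3@11, authorship 11.22.44.33.
After op 6 (move_right): buffer="sbtsbwsbjsbe" (len 12), cursors c1@3 c2@6 c4@9 c3@12, authorship 11.22.44.33.
After op 7 (move_right): buffer="sbtsbwsbjsbe" (len 12), cursors c1@4 c2@7 c4@10 c3@12, authorship 11.22.44.33.
After op 8 (insert('k')): buffer="sbtskbwskbjskbek" (len 16), cursors c1@5 c2@9 c4@13 c3@16, authorship 11.212.424.343.3

Answer: 5 9 16 13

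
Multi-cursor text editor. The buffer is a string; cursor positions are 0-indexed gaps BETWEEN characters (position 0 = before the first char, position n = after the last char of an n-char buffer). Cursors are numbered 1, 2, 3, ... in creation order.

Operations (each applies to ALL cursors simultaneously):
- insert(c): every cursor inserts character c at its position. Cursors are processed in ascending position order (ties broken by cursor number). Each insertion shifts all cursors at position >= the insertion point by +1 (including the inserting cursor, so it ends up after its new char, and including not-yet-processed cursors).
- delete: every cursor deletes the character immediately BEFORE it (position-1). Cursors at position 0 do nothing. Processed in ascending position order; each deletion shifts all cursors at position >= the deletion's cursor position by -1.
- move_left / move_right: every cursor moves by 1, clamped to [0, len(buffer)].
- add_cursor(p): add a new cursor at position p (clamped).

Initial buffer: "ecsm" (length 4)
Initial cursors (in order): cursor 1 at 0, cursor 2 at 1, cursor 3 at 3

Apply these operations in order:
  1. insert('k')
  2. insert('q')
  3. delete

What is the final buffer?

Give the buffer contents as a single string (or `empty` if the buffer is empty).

After op 1 (insert('k')): buffer="kekcskm" (len 7), cursors c1@1 c2@3 c3@6, authorship 1.2..3.
After op 2 (insert('q')): buffer="kqekqcskqm" (len 10), cursors c1@2 c2@5 c3@9, authorship 11.22..33.
After op 3 (delete): buffer="kekcskm" (len 7), cursors c1@1 c2@3 c3@6, authorship 1.2..3.

Answer: kekcskm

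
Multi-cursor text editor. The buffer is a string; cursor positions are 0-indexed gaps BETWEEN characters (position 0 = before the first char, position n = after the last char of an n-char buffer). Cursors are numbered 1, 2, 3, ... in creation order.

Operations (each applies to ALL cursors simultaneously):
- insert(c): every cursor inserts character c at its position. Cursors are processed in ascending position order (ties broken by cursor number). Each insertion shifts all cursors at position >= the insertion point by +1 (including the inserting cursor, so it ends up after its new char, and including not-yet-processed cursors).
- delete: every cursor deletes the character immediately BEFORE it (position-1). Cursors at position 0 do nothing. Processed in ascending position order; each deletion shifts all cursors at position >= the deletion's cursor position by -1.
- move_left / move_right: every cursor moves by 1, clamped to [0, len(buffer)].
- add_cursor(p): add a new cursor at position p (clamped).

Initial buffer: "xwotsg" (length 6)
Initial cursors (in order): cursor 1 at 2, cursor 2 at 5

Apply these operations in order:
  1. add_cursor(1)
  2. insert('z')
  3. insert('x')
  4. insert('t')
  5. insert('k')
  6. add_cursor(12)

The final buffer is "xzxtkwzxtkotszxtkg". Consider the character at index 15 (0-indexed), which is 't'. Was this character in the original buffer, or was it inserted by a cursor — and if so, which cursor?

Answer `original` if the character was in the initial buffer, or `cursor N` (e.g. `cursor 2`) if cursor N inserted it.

Answer: cursor 2

Derivation:
After op 1 (add_cursor(1)): buffer="xwotsg" (len 6), cursors c3@1 c1@2 c2@5, authorship ......
After op 2 (insert('z')): buffer="xzwzotszg" (len 9), cursors c3@2 c1@4 c2@8, authorship .3.1...2.
After op 3 (insert('x')): buffer="xzxwzxotszxg" (len 12), cursors c3@3 c1@6 c2@11, authorship .33.11...22.
After op 4 (insert('t')): buffer="xzxtwzxtotszxtg" (len 15), cursors c3@4 c1@8 c2@14, authorship .333.111...222.
After op 5 (insert('k')): buffer="xzxtkwzxtkotszxtkg" (len 18), cursors c3@5 c1@10 c2@17, authorship .3333.1111...2222.
After op 6 (add_cursor(12)): buffer="xzxtkwzxtkotszxtkg" (len 18), cursors c3@5 c1@10 c4@12 c2@17, authorship .3333.1111...2222.
Authorship (.=original, N=cursor N): . 3 3 3 3 . 1 1 1 1 . . . 2 2 2 2 .
Index 15: author = 2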